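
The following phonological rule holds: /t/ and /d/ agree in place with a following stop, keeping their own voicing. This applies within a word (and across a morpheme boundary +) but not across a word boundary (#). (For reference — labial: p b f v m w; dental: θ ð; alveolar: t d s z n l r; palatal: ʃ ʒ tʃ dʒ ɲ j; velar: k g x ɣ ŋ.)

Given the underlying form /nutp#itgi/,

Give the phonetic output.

/t/ before /p/ (labial) → [p]
/t/ before /g/ (velar) → [k]

[nupp#ikgi]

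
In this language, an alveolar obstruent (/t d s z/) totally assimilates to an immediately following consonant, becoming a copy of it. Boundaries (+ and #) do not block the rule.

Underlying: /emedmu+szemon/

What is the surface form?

/d/ before /m/ → [m] (total assimilation)
/s/ before /z/ → [z] (total assimilation)

[ememmu+zzemon]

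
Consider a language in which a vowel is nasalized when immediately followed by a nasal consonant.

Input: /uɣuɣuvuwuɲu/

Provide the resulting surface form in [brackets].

[uɣuɣuvuwũɲu]

/u/ before nasal /ɲ/ → [ũ]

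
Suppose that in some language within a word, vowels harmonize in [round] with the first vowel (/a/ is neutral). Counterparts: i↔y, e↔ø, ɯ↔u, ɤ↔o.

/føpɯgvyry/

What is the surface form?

[føpugvyry]

/ɯ/ harmonizes with /ø/ ([+round]) → [u]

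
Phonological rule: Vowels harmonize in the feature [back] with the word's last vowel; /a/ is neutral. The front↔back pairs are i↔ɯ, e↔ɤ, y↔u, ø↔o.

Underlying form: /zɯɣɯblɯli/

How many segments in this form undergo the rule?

/ɯ/ harmonizes with /i/ ([-back]) → [i]
/ɯ/ harmonizes with /i/ ([-back]) → [i]
/ɯ/ harmonizes with /i/ ([-back]) → [i]
3 segments change.

3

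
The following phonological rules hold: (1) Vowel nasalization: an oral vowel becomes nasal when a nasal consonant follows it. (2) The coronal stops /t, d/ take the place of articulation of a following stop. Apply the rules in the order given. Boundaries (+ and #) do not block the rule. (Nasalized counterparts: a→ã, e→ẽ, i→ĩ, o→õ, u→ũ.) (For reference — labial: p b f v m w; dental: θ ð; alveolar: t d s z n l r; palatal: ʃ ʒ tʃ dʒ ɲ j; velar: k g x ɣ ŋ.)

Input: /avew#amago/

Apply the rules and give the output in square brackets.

[avew#ãmago]

Rule 1: /a/ before nasal /m/ → [ã]
After rule 1: avew#ãmago
Rule 2: no segment meets the rule's conditions; no change.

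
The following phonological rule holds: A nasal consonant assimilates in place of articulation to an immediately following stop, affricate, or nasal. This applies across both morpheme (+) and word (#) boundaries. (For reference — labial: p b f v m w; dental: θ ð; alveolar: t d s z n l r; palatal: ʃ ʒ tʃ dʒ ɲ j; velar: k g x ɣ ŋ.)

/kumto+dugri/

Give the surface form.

/m/ before /t/ (alveolar) → [n]

[kunto+dugri]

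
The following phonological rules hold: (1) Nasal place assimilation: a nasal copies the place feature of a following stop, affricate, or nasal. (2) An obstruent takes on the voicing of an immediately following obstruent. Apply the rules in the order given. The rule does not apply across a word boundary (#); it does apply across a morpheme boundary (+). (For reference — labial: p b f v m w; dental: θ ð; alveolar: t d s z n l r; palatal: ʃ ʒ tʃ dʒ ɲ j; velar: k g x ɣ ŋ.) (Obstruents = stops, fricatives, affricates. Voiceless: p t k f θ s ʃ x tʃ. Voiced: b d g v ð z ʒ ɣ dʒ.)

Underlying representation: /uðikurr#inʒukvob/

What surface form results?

Rule 1: no segment meets the rule's conditions; no change.
After rule 1: uðikurr#inʒukvob
Rule 2: /k/ before /v/ (voiced) → [g]

[uðikurr#inʒugvob]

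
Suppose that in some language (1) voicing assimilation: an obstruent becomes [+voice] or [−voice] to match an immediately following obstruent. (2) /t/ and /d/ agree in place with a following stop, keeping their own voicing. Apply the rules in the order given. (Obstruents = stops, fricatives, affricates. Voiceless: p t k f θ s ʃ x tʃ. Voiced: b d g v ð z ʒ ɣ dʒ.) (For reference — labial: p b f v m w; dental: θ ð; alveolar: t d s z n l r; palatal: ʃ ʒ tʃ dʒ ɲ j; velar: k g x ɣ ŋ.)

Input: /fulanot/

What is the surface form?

[fulanot]

Rule 1: no segment meets the rule's conditions; no change.
After rule 1: fulanot
Rule 2: no segment meets the rule's conditions; no change.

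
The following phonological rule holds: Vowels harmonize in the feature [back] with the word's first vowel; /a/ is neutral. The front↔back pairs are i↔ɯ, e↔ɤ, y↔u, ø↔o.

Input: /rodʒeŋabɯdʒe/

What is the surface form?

[rodʒɤŋabɯdʒɤ]

/e/ harmonizes with /o/ ([+back]) → [ɤ]
/e/ harmonizes with /o/ ([+back]) → [ɤ]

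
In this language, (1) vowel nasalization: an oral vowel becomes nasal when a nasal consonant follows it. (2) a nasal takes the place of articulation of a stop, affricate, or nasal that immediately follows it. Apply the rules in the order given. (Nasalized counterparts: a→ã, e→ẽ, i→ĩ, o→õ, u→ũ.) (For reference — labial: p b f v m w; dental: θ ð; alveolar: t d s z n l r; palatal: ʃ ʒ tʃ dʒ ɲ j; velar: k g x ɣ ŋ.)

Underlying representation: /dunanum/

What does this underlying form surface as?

Rule 1: /u/ before nasal /n/ → [ũ]
Rule 1: /a/ before nasal /n/ → [ã]
Rule 1: /u/ before nasal /m/ → [ũ]
After rule 1: dũnãnũm
Rule 2: no segment meets the rule's conditions; no change.

[dũnãnũm]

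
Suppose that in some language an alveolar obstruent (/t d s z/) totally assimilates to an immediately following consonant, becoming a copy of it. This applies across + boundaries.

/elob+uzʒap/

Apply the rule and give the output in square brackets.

/z/ before /ʒ/ → [ʒ] (total assimilation)

[elob+uʒʒap]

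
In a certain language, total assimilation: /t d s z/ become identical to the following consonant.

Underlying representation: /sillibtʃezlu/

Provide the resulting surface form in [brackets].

[sillibtʃellu]

/z/ before /l/ → [l] (total assimilation)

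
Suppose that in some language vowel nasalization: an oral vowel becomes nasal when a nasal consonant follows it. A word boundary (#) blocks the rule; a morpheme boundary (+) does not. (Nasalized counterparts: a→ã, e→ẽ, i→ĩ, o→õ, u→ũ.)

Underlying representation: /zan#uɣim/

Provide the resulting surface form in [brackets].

/a/ before nasal /n/ → [ã]
/i/ before nasal /m/ → [ĩ]

[zãn#uɣĩm]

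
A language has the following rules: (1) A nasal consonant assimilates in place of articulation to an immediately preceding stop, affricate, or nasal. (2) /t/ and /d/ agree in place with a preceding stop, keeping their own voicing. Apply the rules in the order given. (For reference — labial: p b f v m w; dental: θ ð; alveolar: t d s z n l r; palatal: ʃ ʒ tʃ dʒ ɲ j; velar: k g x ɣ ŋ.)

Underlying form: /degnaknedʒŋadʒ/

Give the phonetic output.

[degŋakŋedʒɲadʒ]

Rule 1: /n/ after /g/ (velar) → [ŋ]
Rule 1: /n/ after /k/ (velar) → [ŋ]
Rule 1: /ŋ/ after /dʒ/ (palatal) → [ɲ]
After rule 1: degŋakŋedʒɲadʒ
Rule 2: no segment meets the rule's conditions; no change.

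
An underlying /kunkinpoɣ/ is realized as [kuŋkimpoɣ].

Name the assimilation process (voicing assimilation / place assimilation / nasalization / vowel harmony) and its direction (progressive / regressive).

place assimilation, regressive

/n/→[ŋ] /n/→[m].
Each target copies a feature from the following segment, so the direction is regressive.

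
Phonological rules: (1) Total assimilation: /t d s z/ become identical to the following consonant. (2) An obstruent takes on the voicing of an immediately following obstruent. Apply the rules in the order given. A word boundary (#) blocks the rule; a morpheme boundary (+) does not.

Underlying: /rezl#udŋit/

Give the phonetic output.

[rell#uŋŋit]

Rule 1: /z/ before /l/ → [l] (total assimilation)
Rule 1: /d/ before /ŋ/ → [ŋ] (total assimilation)
After rule 1: rell#uŋŋit
Rule 2: no segment meets the rule's conditions; no change.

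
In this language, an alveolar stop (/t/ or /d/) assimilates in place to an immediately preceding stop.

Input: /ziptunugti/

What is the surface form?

/t/ after /p/ (labial) → [p]
/t/ after /g/ (velar) → [k]

[zippunugki]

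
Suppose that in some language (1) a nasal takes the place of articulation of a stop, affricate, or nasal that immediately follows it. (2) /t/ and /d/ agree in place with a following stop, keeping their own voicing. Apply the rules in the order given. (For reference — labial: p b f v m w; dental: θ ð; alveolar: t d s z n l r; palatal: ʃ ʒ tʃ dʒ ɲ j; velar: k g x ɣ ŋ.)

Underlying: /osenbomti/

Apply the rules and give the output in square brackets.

Rule 1: /n/ before /b/ (labial) → [m]
Rule 1: /m/ before /t/ (alveolar) → [n]
After rule 1: osembonti
Rule 2: no segment meets the rule's conditions; no change.

[osembonti]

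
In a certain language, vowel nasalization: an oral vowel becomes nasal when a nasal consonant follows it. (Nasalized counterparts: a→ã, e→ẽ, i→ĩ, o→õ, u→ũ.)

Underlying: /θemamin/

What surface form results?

[θẽmãmĩn]

/e/ before nasal /m/ → [ẽ]
/a/ before nasal /m/ → [ã]
/i/ before nasal /n/ → [ĩ]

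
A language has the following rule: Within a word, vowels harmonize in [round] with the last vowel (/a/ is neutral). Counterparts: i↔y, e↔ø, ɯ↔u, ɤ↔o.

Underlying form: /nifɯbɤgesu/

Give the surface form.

/i/ harmonizes with /u/ ([+round]) → [y]
/ɯ/ harmonizes with /u/ ([+round]) → [u]
/ɤ/ harmonizes with /u/ ([+round]) → [o]
/e/ harmonizes with /u/ ([+round]) → [ø]

[nyfubogøsu]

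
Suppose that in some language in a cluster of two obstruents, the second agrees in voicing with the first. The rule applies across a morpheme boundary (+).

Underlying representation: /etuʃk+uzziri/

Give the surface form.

no segment meets the rule's conditions; no change.

[etuʃk+uzziri]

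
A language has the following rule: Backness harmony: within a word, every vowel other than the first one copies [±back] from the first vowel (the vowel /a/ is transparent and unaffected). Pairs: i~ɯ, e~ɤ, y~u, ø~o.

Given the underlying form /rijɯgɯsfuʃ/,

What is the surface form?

[rijigisfyʃ]

/ɯ/ harmonizes with /i/ ([-back]) → [i]
/ɯ/ harmonizes with /i/ ([-back]) → [i]
/u/ harmonizes with /i/ ([-back]) → [y]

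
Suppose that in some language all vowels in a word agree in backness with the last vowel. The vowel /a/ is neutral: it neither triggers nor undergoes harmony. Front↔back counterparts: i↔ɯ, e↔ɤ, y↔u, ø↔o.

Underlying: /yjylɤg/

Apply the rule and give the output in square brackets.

/y/ harmonizes with /ɤ/ ([+back]) → [u]
/y/ harmonizes with /ɤ/ ([+back]) → [u]

[ujulɤg]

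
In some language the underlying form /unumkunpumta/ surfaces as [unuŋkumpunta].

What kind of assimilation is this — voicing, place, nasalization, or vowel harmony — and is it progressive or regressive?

/m/→[ŋ] /n/→[m] /m/→[n].
Each target copies a feature from the following segment, so the direction is regressive.

place assimilation, regressive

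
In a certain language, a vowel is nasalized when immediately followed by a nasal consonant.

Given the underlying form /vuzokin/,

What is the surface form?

[vuzokĩn]

/i/ before nasal /n/ → [ĩ]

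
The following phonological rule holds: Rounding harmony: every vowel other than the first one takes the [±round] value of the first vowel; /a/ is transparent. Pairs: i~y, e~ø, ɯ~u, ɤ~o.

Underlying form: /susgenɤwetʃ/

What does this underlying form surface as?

[susgønowøtʃ]

/e/ harmonizes with /u/ ([+round]) → [ø]
/ɤ/ harmonizes with /u/ ([+round]) → [o]
/e/ harmonizes with /u/ ([+round]) → [ø]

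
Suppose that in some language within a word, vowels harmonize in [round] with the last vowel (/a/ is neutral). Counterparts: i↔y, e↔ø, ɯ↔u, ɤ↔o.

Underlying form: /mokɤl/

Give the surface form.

[mɤkɤl]

/o/ harmonizes with /ɤ/ ([-round]) → [ɤ]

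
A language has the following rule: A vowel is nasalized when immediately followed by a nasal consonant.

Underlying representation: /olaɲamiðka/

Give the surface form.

[olãɲãmiðka]

/a/ before nasal /ɲ/ → [ã]
/a/ before nasal /m/ → [ã]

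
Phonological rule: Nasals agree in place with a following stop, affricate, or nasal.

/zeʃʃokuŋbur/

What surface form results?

/ŋ/ before /b/ (labial) → [m]

[zeʃʃokumbur]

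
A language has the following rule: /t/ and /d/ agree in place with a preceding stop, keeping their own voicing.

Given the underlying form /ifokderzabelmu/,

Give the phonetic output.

[ifokgerzabelmu]

/d/ after /k/ (velar) → [g]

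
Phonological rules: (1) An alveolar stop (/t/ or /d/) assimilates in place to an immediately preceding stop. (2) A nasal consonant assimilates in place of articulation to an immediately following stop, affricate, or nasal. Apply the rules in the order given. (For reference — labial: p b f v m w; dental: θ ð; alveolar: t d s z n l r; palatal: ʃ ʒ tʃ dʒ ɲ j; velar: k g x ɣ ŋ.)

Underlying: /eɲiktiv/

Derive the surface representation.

Rule 1: /t/ after /k/ (velar) → [k]
After rule 1: eɲikkiv
Rule 2: no segment meets the rule's conditions; no change.

[eɲikkiv]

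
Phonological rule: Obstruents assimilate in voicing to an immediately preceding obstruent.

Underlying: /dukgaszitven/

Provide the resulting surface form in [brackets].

[dukkassitfen]

/g/ after /k/ (voiceless) → [k]
/z/ after /s/ (voiceless) → [s]
/v/ after /t/ (voiceless) → [f]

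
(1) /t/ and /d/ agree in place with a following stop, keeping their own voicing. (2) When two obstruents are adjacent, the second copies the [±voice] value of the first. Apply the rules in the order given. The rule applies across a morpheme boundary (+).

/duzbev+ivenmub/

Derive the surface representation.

[duzbev+ivenmub]

Rule 1: no segment meets the rule's conditions; no change.
After rule 1: duzbev+ivenmub
Rule 2: no segment meets the rule's conditions; no change.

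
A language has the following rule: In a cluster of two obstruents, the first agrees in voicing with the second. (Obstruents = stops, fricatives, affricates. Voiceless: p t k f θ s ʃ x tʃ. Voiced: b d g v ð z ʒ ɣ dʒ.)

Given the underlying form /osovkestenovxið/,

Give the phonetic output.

[osofkestenofxið]

/v/ before /k/ (voiceless) → [f]
/v/ before /x/ (voiceless) → [f]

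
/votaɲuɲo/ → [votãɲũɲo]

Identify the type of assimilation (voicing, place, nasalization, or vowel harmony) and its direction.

/a/→[ã] /u/→[ũ].
Each target copies a feature from the following segment, so the direction is regressive.

nasalization, regressive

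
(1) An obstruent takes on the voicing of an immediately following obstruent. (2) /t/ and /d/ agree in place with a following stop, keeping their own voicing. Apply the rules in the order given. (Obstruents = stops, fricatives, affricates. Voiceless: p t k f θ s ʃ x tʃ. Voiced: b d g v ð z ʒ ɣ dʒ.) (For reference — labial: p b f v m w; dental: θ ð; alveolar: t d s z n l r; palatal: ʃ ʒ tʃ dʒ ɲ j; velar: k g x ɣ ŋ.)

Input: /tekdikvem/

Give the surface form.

[tegdigvem]

Rule 1: /k/ before /d/ (voiced) → [g]
Rule 1: /k/ before /v/ (voiced) → [g]
After rule 1: tegdigvem
Rule 2: no segment meets the rule's conditions; no change.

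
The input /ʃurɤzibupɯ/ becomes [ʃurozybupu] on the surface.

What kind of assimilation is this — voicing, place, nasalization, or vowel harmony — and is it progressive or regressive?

vowel harmony, progressive

/ɤ/→[o] /i/→[y] /ɯ/→[u].
Vowels agree with the first vowel, so the harmony is progressive.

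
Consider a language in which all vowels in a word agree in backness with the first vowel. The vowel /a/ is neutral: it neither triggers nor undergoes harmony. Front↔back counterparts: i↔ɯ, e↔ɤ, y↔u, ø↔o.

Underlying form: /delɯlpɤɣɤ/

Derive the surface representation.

/ɯ/ harmonizes with /e/ ([-back]) → [i]
/ɤ/ harmonizes with /e/ ([-back]) → [e]
/ɤ/ harmonizes with /e/ ([-back]) → [e]

[delilpeɣe]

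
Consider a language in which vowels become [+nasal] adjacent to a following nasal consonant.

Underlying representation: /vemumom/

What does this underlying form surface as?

[vẽmũmõm]

/e/ before nasal /m/ → [ẽ]
/u/ before nasal /m/ → [ũ]
/o/ before nasal /m/ → [õ]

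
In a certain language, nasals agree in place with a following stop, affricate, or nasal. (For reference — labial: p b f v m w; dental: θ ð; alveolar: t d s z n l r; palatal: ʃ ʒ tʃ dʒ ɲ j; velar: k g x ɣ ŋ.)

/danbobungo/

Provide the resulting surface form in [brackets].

[dambobuŋgo]

/n/ before /b/ (labial) → [m]
/n/ before /g/ (velar) → [ŋ]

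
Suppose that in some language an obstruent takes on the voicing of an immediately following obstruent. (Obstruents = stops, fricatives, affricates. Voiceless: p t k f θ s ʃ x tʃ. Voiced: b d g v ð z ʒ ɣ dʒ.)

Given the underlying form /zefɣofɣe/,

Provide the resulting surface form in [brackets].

/f/ before /ɣ/ (voiced) → [v]
/f/ before /ɣ/ (voiced) → [v]

[zevɣovɣe]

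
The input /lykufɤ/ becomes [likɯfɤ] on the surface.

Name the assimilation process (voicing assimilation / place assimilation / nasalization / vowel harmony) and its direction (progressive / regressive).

/y/→[i] /u/→[ɯ].
Vowels agree with the last vowel, so the harmony is regressive.

vowel harmony, regressive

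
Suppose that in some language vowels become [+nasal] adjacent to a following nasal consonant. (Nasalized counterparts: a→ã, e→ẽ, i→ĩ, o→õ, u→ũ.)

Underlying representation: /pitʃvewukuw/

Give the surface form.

[pitʃvewukuw]

no segment meets the rule's conditions; no change.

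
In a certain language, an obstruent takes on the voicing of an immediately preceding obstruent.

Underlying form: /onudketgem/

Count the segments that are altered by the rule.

2

/k/ after /d/ (voiced) → [g]
/g/ after /t/ (voiceless) → [k]
2 segments change.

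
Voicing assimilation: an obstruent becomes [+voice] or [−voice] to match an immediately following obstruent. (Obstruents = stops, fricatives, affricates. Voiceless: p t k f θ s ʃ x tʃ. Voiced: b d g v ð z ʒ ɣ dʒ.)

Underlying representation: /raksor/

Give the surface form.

no segment meets the rule's conditions; no change.

[raksor]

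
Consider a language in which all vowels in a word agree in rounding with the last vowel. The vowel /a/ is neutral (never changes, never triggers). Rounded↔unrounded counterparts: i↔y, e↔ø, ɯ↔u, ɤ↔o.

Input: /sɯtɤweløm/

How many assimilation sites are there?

/ɯ/ harmonizes with /ø/ ([+round]) → [u]
/ɤ/ harmonizes with /ø/ ([+round]) → [o]
/e/ harmonizes with /ø/ ([+round]) → [ø]
3 segments change.

3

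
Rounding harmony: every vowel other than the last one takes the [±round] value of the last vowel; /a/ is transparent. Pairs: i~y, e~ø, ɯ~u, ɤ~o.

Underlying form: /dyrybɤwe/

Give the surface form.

/y/ harmonizes with /e/ ([-round]) → [i]
/y/ harmonizes with /e/ ([-round]) → [i]

[diribɤwe]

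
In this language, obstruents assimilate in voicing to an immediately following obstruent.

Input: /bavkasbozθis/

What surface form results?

[bafkazbosθis]

/v/ before /k/ (voiceless) → [f]
/s/ before /b/ (voiced) → [z]
/z/ before /θ/ (voiceless) → [s]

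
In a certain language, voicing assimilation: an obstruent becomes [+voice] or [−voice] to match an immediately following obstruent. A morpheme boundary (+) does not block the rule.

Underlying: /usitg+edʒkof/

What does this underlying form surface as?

/t/ before /g/ (voiced) → [d]
/dʒ/ before /k/ (voiceless) → [tʃ]

[usidg+etʃkof]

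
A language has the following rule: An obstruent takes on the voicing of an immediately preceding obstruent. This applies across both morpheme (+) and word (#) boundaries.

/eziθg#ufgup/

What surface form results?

/g/ after /θ/ (voiceless) → [k]
/g/ after /f/ (voiceless) → [k]

[eziθk#ufkup]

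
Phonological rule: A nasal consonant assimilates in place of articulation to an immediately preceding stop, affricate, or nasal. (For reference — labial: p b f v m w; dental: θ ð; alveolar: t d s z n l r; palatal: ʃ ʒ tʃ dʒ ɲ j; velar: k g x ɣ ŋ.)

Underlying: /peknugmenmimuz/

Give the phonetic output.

/n/ after /k/ (velar) → [ŋ]
/m/ after /g/ (velar) → [ŋ]
/m/ after /n/ (alveolar) → [n]

[pekŋugŋennimuz]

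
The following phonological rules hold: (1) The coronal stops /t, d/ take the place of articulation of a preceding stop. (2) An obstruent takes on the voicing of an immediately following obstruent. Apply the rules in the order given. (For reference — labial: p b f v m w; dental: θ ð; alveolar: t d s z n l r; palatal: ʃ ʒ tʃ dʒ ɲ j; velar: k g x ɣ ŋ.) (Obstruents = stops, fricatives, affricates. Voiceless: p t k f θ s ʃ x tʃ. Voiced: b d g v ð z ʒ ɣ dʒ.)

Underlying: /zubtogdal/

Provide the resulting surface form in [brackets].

[zuppoggal]

Rule 1: /t/ after /b/ (labial) → [p]
Rule 1: /d/ after /g/ (velar) → [g]
After rule 1: zubpoggal
Rule 2: /b/ before /p/ (voiceless) → [p]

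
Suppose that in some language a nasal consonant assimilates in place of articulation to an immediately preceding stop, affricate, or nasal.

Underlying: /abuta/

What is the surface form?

[abuta]

no segment meets the rule's conditions; no change.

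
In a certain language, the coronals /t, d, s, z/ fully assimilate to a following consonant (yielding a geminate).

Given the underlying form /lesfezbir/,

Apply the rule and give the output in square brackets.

[leffebbir]

/s/ before /f/ → [f] (total assimilation)
/z/ before /b/ → [b] (total assimilation)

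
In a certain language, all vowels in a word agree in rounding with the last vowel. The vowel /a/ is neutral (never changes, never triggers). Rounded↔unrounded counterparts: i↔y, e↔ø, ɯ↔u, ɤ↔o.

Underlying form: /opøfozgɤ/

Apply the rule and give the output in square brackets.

/o/ harmonizes with /ɤ/ ([-round]) → [ɤ]
/ø/ harmonizes with /ɤ/ ([-round]) → [e]
/o/ harmonizes with /ɤ/ ([-round]) → [ɤ]

[ɤpefɤzgɤ]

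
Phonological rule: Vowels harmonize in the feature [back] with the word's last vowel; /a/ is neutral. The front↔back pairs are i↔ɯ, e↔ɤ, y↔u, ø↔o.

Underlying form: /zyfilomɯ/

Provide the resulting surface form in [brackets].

/y/ harmonizes with /ɯ/ ([+back]) → [u]
/i/ harmonizes with /ɯ/ ([+back]) → [ɯ]

[zufɯlomɯ]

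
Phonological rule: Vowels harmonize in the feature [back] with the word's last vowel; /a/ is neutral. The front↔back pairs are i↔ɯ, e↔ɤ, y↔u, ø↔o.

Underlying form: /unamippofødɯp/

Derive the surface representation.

[unamɯppofodɯp]

/i/ harmonizes with /ɯ/ ([+back]) → [ɯ]
/ø/ harmonizes with /ɯ/ ([+back]) → [o]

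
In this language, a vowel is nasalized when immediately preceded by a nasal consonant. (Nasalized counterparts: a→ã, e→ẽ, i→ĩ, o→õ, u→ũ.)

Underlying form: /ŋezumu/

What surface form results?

/e/ after nasal /ŋ/ → [ẽ]
/u/ after nasal /m/ → [ũ]

[ŋẽzumũ]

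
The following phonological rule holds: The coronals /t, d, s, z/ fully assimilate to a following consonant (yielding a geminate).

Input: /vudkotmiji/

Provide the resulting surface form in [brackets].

/d/ before /k/ → [k] (total assimilation)
/t/ before /m/ → [m] (total assimilation)

[vukkommiji]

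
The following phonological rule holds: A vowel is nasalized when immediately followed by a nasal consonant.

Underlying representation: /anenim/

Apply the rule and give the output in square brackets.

[ãnẽnĩm]

/a/ before nasal /n/ → [ã]
/e/ before nasal /n/ → [ẽ]
/i/ before nasal /m/ → [ĩ]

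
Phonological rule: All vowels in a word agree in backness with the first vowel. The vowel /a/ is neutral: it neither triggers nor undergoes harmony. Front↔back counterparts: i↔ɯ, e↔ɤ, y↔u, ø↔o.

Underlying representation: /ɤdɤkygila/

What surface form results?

[ɤdɤkugɯla]

/y/ harmonizes with /ɤ/ ([+back]) → [u]
/i/ harmonizes with /ɤ/ ([+back]) → [ɯ]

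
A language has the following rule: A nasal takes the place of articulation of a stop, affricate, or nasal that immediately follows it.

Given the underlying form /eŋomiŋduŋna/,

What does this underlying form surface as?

[eŋomindunna]

/ŋ/ before /d/ (alveolar) → [n]
/ŋ/ before /n/ (alveolar) → [n]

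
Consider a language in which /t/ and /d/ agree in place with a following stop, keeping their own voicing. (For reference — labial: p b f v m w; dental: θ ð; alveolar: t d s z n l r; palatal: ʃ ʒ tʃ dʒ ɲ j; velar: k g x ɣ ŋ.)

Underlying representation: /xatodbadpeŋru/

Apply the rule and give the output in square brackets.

/d/ before /b/ (labial) → [b]
/d/ before /p/ (labial) → [b]

[xatobbabpeŋru]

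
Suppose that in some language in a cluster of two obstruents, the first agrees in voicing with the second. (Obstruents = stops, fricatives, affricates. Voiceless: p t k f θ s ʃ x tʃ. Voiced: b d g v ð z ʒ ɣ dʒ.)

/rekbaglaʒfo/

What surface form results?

/k/ before /b/ (voiced) → [g]
/ʒ/ before /f/ (voiceless) → [ʃ]

[regbaglaʃfo]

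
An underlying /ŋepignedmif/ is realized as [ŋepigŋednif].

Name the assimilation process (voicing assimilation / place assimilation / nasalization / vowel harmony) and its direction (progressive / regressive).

place assimilation, progressive

/n/→[ŋ] /m/→[n].
Each target copies a feature from the preceding segment, so the direction is progressive.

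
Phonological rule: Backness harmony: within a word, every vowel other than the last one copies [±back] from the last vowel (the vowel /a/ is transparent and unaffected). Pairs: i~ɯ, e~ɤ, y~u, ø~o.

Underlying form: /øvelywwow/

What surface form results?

[ovɤluwwow]

/ø/ harmonizes with /o/ ([+back]) → [o]
/e/ harmonizes with /o/ ([+back]) → [ɤ]
/y/ harmonizes with /o/ ([+back]) → [u]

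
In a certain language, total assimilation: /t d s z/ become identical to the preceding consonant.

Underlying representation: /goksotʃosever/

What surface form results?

[gokkotʃosever]

/s/ after /k/ → [k] (total assimilation)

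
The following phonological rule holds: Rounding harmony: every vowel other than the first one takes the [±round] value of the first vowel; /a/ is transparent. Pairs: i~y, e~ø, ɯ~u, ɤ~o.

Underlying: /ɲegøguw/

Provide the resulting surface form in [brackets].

/ø/ harmonizes with /e/ ([-round]) → [e]
/u/ harmonizes with /e/ ([-round]) → [ɯ]

[ɲegegɯw]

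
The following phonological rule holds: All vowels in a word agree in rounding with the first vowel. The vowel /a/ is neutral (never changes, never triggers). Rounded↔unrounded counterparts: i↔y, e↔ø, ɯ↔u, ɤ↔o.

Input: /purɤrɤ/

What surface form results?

[puroro]

/ɤ/ harmonizes with /u/ ([+round]) → [o]
/ɤ/ harmonizes with /u/ ([+round]) → [o]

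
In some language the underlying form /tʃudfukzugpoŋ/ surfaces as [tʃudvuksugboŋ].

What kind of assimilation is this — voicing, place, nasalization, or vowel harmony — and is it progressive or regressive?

voicing assimilation, progressive

/f/→[v] /z/→[s] /p/→[b].
Each target copies a feature from the preceding segment, so the direction is progressive.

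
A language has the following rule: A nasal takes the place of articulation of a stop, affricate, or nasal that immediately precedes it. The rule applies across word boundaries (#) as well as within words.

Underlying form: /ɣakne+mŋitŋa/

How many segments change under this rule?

/n/ after /k/ (velar) → [ŋ]
/ŋ/ after /m/ (labial) → [m]
/ŋ/ after /t/ (alveolar) → [n]
3 segments change.

3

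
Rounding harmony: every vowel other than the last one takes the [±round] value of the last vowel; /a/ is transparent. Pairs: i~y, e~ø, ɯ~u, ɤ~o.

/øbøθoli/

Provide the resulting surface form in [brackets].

/ø/ harmonizes with /i/ ([-round]) → [e]
/ø/ harmonizes with /i/ ([-round]) → [e]
/o/ harmonizes with /i/ ([-round]) → [ɤ]

[ebeθɤli]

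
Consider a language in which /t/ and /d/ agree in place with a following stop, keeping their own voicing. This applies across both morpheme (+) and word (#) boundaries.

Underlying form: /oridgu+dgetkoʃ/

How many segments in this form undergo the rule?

3

/d/ before /g/ (velar) → [g]
/d/ before /g/ (velar) → [g]
/t/ before /k/ (velar) → [k]
3 segments change.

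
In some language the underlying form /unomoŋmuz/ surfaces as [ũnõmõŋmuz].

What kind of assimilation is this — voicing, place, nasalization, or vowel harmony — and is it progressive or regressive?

nasalization, regressive

/u/→[ũ] /o/→[õ] /o/→[õ].
Each target copies a feature from the following segment, so the direction is regressive.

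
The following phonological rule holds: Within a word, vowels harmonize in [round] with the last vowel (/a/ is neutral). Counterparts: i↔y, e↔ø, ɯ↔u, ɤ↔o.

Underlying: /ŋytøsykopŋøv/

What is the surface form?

no segment meets the rule's conditions; no change.

[ŋytøsykopŋøv]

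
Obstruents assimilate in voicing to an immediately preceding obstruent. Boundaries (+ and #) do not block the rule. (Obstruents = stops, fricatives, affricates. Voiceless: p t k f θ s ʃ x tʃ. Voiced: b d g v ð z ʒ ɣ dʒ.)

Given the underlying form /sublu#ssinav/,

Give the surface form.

[sublu#ssinav]

no segment meets the rule's conditions; no change.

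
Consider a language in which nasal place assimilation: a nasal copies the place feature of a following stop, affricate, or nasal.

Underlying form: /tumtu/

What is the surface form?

[tuntu]

/m/ before /t/ (alveolar) → [n]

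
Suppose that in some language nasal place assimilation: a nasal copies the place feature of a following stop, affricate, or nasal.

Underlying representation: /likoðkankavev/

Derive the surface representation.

/n/ before /k/ (velar) → [ŋ]

[likoðkaŋkavev]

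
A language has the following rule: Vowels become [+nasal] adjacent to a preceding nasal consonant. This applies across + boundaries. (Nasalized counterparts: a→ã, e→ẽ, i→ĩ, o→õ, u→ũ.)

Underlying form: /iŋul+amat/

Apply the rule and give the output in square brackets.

/u/ after nasal /ŋ/ → [ũ]
/a/ after nasal /m/ → [ã]

[iŋũl+amãt]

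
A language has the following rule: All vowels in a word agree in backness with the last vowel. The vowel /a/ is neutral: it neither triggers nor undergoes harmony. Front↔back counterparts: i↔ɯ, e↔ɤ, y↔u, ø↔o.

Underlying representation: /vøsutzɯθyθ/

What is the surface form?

/u/ harmonizes with /y/ ([-back]) → [y]
/ɯ/ harmonizes with /y/ ([-back]) → [i]

[vøsytziθyθ]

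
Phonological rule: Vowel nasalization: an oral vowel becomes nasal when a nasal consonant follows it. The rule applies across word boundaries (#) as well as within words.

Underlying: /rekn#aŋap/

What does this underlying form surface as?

[rekn#ãŋap]

/a/ before nasal /ŋ/ → [ã]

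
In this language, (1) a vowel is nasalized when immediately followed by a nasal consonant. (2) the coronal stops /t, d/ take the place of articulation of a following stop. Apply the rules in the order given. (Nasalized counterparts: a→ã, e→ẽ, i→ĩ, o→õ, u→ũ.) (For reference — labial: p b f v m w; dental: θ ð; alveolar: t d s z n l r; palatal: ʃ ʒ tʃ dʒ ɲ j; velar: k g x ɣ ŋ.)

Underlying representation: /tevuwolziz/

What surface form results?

[tevuwolziz]

Rule 1: no segment meets the rule's conditions; no change.
After rule 1: tevuwolziz
Rule 2: no segment meets the rule's conditions; no change.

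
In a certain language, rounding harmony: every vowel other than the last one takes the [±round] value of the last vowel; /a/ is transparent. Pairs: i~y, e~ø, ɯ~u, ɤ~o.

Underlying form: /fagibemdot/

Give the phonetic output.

/i/ harmonizes with /o/ ([+round]) → [y]
/e/ harmonizes with /o/ ([+round]) → [ø]

[fagybømdot]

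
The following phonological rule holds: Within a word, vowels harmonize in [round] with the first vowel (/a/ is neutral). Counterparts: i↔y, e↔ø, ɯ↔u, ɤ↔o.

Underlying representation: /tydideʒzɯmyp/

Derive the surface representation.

/i/ harmonizes with /y/ ([+round]) → [y]
/e/ harmonizes with /y/ ([+round]) → [ø]
/ɯ/ harmonizes with /y/ ([+round]) → [u]

[tydydøʒzumyp]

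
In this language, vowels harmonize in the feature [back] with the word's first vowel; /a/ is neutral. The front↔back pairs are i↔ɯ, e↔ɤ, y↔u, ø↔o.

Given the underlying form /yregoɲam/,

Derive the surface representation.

/o/ harmonizes with /y/ ([-back]) → [ø]

[yregøɲam]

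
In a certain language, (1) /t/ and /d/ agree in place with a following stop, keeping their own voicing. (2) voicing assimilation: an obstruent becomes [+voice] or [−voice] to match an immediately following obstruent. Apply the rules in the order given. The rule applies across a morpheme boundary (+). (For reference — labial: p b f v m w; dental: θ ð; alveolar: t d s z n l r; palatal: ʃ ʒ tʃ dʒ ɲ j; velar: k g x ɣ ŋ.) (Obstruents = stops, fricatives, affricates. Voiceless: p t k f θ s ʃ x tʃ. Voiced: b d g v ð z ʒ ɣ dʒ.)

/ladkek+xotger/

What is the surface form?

[lakkek+xogger]

Rule 1: /d/ before /k/ (velar) → [g]
Rule 1: /t/ before /g/ (velar) → [k]
After rule 1: lagkek+xokger
Rule 2: /g/ before /k/ (voiceless) → [k]
Rule 2: /k/ before /g/ (voiced) → [g]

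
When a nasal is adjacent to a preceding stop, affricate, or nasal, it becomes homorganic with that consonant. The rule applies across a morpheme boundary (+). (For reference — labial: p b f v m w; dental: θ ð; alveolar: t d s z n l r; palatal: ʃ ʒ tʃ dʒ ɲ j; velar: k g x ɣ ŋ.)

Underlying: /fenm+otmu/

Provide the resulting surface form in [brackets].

[fenn+otnu]

/m/ after /n/ (alveolar) → [n]
/m/ after /t/ (alveolar) → [n]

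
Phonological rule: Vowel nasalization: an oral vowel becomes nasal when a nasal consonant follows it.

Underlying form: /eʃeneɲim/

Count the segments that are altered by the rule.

/e/ before nasal /n/ → [ẽ]
/e/ before nasal /ɲ/ → [ẽ]
/i/ before nasal /m/ → [ĩ]
3 segments change.

3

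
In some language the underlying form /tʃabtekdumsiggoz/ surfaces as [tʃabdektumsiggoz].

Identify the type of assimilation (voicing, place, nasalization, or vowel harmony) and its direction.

/t/→[d] /d/→[t].
Each target copies a feature from the preceding segment, so the direction is progressive.

voicing assimilation, progressive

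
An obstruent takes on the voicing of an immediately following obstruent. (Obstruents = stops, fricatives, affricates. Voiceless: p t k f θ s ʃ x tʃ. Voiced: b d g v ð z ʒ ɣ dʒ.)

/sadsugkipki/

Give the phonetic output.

/d/ before /s/ (voiceless) → [t]
/g/ before /k/ (voiceless) → [k]

[satsukkipki]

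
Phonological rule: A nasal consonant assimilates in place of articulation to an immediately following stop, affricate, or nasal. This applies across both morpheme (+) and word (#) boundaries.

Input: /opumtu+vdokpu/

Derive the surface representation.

/m/ before /t/ (alveolar) → [n]

[opuntu+vdokpu]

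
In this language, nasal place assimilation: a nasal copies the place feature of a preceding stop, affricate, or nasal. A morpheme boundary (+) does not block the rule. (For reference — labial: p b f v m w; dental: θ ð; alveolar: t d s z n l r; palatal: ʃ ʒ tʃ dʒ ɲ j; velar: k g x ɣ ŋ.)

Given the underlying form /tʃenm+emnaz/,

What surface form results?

/m/ after /n/ (alveolar) → [n]
/n/ after /m/ (labial) → [m]

[tʃenn+emmaz]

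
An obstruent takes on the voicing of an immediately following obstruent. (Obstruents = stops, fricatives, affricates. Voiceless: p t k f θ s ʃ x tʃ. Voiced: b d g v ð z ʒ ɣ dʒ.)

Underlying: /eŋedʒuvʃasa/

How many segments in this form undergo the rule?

/v/ before /ʃ/ (voiceless) → [f]
1 segment changes.

1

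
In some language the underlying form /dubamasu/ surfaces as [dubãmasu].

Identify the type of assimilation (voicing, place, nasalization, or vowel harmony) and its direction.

nasalization, regressive

/a/→[ã].
Each target copies a feature from the following segment, so the direction is regressive.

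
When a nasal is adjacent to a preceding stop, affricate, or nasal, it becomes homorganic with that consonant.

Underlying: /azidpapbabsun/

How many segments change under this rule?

No segment meets the rule's conditions.

0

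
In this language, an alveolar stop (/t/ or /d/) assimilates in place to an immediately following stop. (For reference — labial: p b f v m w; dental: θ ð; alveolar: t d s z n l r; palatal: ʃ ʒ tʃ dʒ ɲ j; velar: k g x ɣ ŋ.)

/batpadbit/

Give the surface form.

[bappabbit]

/t/ before /p/ (labial) → [p]
/d/ before /b/ (labial) → [b]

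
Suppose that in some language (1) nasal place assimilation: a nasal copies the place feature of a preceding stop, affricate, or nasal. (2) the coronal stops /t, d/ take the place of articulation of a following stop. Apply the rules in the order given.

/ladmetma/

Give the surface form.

[ladnetna]

Rule 1: /m/ after /d/ (alveolar) → [n]
Rule 1: /m/ after /t/ (alveolar) → [n]
After rule 1: ladnetna
Rule 2: no segment meets the rule's conditions; no change.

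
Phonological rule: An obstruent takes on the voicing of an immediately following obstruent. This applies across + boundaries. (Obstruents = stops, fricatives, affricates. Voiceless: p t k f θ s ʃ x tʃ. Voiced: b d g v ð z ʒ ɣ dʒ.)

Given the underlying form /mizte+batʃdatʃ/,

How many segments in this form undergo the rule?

2

/z/ before /t/ (voiceless) → [s]
/tʃ/ before /d/ (voiced) → [dʒ]
2 segments change.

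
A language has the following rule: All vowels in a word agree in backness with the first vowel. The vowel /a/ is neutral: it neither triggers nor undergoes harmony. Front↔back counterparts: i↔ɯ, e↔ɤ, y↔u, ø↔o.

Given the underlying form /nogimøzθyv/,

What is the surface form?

[nogɯmozθuv]

/i/ harmonizes with /o/ ([+back]) → [ɯ]
/ø/ harmonizes with /o/ ([+back]) → [o]
/y/ harmonizes with /o/ ([+back]) → [u]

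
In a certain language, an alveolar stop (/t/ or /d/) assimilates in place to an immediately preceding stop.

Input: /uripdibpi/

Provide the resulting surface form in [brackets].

[uripbibpi]

/d/ after /p/ (labial) → [b]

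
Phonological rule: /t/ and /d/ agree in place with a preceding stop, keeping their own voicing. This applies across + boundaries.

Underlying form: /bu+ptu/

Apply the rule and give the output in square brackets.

/t/ after /p/ (labial) → [p]

[bu+ppu]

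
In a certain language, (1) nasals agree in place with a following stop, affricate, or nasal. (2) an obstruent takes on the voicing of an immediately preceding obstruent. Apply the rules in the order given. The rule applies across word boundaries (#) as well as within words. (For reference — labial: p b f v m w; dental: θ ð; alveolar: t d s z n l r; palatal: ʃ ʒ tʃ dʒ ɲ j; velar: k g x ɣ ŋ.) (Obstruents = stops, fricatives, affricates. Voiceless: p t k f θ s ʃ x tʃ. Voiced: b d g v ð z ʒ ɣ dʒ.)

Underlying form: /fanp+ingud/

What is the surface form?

Rule 1: /n/ before /p/ (labial) → [m]
Rule 1: /n/ before /g/ (velar) → [ŋ]
After rule 1: famp+iŋgud
Rule 2: no segment meets the rule's conditions; no change.

[famp+iŋgud]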